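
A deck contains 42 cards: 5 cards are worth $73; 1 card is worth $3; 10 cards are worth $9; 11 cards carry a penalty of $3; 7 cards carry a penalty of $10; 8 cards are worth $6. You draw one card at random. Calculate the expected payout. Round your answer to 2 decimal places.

$9.60

E[payout] = (5/42)·73 + (1/42)·3 + (10/42)·9 + (11/42)·(-3) + (7/42)·(-10) + (8/42)·6 = 403/42
≈ $9.60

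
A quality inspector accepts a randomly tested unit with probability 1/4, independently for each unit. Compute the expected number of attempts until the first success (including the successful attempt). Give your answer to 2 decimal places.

4.00

For a geometric distribution, E[trials] = 1/p = 1/(1/4) = 4.
≈ 4.00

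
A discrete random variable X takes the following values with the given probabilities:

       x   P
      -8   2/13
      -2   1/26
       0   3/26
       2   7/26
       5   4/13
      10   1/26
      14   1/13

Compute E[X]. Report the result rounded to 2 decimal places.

E[X] = (2/13)·(-8) + (1/26)·(-2) + (3/26)·0 + (7/26)·2 + (4/13)·5 + (1/26)·10 + (1/13)·14
     = 29/13 ≈ 2.23

2.23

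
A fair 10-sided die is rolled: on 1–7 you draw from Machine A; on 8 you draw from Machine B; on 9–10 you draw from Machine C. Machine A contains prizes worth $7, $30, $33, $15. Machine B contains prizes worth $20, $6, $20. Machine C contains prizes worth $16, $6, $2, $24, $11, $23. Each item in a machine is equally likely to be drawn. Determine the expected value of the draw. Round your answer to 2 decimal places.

$19.14

E[X | Machine A] = (7 + 30 + 33 + 15)/4 = 85/4
E[X | Machine B] = (20 + 6 + 20)/3 = 46/3
E[X | Machine C] = (16 + 6 + 2 + 24 + 11 + 23)/6 = 41/3
E[X] = (7/10)·85/4 + (1/10)·46/3 + (1/5)·41/3 = 2297/120 ≈ 19.14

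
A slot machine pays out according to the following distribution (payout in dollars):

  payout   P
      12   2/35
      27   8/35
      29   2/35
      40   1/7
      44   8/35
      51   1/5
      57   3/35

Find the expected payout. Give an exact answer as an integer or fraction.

1378/35 dollars

E[X] = (2/35)·12 + (8/35)·27 + (2/35)·29 + (1/7)·40 + (8/35)·44 + (1/5)·51 + (3/35)·57
     = 1378/35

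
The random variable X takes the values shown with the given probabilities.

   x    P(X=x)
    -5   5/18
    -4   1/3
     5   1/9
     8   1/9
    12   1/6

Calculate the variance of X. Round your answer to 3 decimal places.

E[X] = (5/18)·(-5) + (1/3)·(-4) + (1/9)·5 + (1/9)·8 + (1/6)·12 = 13/18
E[X²] = (5/18)·25 + (1/3)·16 + (1/9)·25 + (1/9)·64 + (1/6)·144 = 277/6
Var(X) = 277/6 − (13/18)² = 14789/324 ≈ 45.645

45.645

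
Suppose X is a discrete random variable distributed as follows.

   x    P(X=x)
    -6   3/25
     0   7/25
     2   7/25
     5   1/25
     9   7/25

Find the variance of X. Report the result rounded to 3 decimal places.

22.566

E[X] = (3/25)·(-6) + (7/25)·0 + (7/25)·2 + (1/25)·5 + (7/25)·9 = 64/25
E[X²] = (3/25)·36 + (7/25)·0 + (7/25)·4 + (1/25)·25 + (7/25)·81 = 728/25
Var(X) = 728/25 − (64/25)² = 14104/625 ≈ 22.566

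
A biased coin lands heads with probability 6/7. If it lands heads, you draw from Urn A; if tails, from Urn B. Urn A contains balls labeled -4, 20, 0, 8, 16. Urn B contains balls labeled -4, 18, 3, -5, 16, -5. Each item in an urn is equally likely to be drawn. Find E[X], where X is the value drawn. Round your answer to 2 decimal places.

E[X | Urn A] = (-4 + 20 + 0 + 8 + 16)/5 = 8
E[X | Urn B] = (-4 + 18 + 3 − 5 + 16 − 5)/6 = 23/6
E[X] = (6/7)·8 + (1/7)·23/6 = 311/42 ≈ 7.40

7.40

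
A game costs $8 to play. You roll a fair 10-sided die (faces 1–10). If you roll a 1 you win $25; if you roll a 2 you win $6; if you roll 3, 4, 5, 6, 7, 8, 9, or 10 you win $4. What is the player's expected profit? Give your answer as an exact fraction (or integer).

E[payout] = (4/5)·4 + (1/10)·6 + (1/10)·25 = 63/10
Expected profit = 63/10 − 8 = -17/10

-17/10 dollars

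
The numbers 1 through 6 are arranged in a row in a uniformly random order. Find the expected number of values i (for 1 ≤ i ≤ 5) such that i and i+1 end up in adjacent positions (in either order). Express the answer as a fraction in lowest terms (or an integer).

For each i ∈ {1,…,5}, let Xᵢ = 1 if i and i+1 are adjacent. P(Xᵢ=1) = 2·(6−1)!/6! = 2/6.
By linearity, E[ΣXᵢ] = (5)·(2/6) = 5/3.

5/3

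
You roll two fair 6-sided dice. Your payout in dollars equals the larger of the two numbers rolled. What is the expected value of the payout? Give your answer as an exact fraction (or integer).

161/36 dollars

Distribution of the larger of the two numbers rolled: 1 w.p. 1/36, 2 w.p. 1/12, 3 w.p. 5/36, 4 w.p. 7/36, 5 w.p. 1/4, 6 w.p. 11/36
E[payout] = (1/36)·1 + (1/12)·2 + (5/36)·3 + (7/36)·4 + (1/4)·5 + (11/36)·6 = 161/36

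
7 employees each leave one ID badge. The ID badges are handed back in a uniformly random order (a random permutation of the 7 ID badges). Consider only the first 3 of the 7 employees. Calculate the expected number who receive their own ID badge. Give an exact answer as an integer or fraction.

Let Xᵢ = 1 if person i gets their own ID badge. For each i, P(Xᵢ=1) = 1/7.
By linearity of expectation, E[X₁+…+X_3] = 3·(1/7) = 3/7.

3/7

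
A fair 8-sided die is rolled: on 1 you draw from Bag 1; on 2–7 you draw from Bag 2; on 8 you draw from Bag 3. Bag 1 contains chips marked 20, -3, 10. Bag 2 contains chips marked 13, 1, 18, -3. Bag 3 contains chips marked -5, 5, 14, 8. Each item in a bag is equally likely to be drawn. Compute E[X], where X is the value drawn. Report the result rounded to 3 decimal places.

7.250

E[X | Bag 1] = (20 − 3 + 10)/3 = 9
E[X | Bag 2] = (13 + 1 + 18 − 3)/4 = 29/4
E[X | Bag 3] = (-5 + 5 + 14 + 8)/4 = 11/2
E[X] = (1/8)·9 + (3/4)·29/4 + (1/8)·11/2 = 29/4 ≈ 7.250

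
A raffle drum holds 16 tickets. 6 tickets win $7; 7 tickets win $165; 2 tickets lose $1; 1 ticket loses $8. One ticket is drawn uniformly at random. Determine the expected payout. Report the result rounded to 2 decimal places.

$74.19

E[payout] = (6/16)·7 + (7/16)·165 + (2/16)·(-1) + (1/16)·(-8) = 1187/16
≈ $74.19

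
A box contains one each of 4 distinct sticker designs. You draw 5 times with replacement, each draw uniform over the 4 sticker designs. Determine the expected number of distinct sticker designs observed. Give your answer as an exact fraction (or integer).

781/256

Let Xⱼ=1 if type j appears at least once. P(Xⱼ=1) = 1 − ((4−1)/4)^5 = 781/1024.
E[#distinct] = 4·781/1024 = 781/256.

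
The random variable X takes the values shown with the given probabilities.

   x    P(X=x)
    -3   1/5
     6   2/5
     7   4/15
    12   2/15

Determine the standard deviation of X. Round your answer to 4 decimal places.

4.5529

E[X] = 79/15, E[X²] = 727/15
Var(X) = E[X²] − (E[X])² = 727/15 − 6241/225 = 4664/225
SD(X) = √(4664/225) ≈ 4.5529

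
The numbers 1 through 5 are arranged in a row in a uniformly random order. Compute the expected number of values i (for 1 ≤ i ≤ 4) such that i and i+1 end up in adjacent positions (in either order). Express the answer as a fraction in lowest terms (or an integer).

For each i ∈ {1,…,4}, let Xᵢ = 1 if i and i+1 are adjacent. P(Xᵢ=1) = 2·(5−1)!/5! = 2/5.
By linearity, E[ΣXᵢ] = (4)·(2/5) = 8/5.

8/5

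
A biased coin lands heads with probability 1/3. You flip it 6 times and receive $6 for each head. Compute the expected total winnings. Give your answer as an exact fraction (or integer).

$12

E[#heads] = 6·1/3 = 2 (linearity over flips).
E[winnings] = 6·2 = 12.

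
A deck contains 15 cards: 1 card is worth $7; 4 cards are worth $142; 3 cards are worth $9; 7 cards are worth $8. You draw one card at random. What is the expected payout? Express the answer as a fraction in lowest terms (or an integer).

658/15 dollars

E[payout] = (1/15)·7 + (4/15)·142 + (3/15)·9 + (7/15)·8 = 658/15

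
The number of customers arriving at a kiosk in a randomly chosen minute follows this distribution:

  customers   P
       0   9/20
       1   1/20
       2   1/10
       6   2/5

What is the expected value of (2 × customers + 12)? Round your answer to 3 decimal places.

17.300

E[2x+12] = (9/20)·12 + (1/20)·14 + (1/10)·16 + (2/5)·24
     = 173/10 ≈ 17.300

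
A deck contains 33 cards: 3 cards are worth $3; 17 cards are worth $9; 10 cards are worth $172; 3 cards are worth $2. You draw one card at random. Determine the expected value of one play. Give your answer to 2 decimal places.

E[payout] = (3/33)·3 + (17/33)·9 + (10/33)·172 + (3/33)·2 = 1888/33
≈ $57.21

$57.21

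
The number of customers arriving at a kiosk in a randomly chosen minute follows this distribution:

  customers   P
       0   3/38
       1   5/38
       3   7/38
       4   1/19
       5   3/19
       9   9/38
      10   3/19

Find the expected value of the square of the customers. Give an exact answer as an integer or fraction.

1579/38

E[X²] = (3/38)·0 + (5/38)·1 + (7/38)·9 + (1/19)·16 + (3/19)·25 + (9/38)·81 + (3/19)·100
     = 1579/38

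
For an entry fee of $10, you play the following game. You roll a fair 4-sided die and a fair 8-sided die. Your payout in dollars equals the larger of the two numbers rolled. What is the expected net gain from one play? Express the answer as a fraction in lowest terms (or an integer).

Distribution of the larger of the two numbers rolled: 1 w.p. 1/32, 2 w.p. 3/32, 3 w.p. 5/32, 4 w.p. 7/32, 5 w.p. 1/8, 6 w.p. 1/8, …
E[payout] = (1/32)·1 + (3/32)·2 + (5/32)·3 + (7/32)·4 + (1/8)·5 + (1/8)·6 + (1/8)·7 + (1/8)·8 = 77/16
Expected profit = 77/16 − 10 = -83/16

-83/16 dollars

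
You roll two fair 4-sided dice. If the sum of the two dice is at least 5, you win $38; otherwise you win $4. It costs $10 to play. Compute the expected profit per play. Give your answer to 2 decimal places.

E[payout] = (3/8)·4 + (5/8)·38 = 101/4
Expected profit = 101/4 − 10 = 61/4 ≈ $15.25

$15.25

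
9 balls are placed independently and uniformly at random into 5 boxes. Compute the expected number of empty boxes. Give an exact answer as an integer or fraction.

Let Xⱼ=1 if box j is empty. P(Xⱼ=1) = ((5-1)/5)^9 = 262144/1953125.
By linearity, E[#empty] = 5·262144/1953125 = 262144/390625.

262144/390625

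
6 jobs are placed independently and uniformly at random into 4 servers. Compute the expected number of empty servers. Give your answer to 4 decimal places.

Let Xⱼ=1 if server j is empty. P(Xⱼ=1) = ((4-1)/4)^6 = 729/4096.
By linearity, E[#empty] = 4·729/4096 = 729/1024.
≈ 0.7119

0.7119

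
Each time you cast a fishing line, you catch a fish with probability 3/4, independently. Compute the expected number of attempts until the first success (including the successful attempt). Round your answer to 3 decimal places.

For a geometric distribution, E[trials] = 1/p = 1/(3/4) = 4/3.
≈ 1.333

1.333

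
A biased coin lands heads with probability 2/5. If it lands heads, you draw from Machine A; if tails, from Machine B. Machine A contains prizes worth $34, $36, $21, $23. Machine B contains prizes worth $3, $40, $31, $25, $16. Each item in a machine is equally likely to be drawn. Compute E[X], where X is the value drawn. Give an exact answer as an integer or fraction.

E[X | Machine A] = (34 + 36 + 21 + 23)/4 = 57/2
E[X | Machine B] = (3 + 40 + 31 + 25 + 16)/5 = 23
E[X] = (2/5)·57/2 + (3/5)·23 = 126/5

126/5 dollars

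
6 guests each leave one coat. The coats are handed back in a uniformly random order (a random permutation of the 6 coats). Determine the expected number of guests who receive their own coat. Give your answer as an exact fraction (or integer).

1

Let Xᵢ = 1 if person i gets their own coat. For each i, P(Xᵢ=1) = 1/6.
By linearity of expectation, E[X₁+…+X_6] = 6·(1/6) = 1.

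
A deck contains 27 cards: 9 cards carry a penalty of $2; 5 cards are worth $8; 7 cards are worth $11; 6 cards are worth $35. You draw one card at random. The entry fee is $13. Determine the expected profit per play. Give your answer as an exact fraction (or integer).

E[payout] = (9/27)·(-2) + (5/27)·8 + (7/27)·11 + (6/27)·35 = 103/9
Expected profit = 103/9 − 13 = -14/9

-14/9 dollars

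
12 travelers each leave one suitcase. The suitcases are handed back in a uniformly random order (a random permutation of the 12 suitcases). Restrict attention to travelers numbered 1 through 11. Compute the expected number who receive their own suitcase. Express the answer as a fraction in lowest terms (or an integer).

11/12

Let Xᵢ = 1 if person i gets their own suitcase. For each i, P(Xᵢ=1) = 1/12.
By linearity of expectation, E[X₁+…+X_11] = 11·(1/12) = 11/12.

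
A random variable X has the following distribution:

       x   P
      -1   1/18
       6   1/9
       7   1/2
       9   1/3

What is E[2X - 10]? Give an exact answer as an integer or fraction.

E[2x-10] = (1/18)·(-12) + (1/9)·2 + (1/2)·4 + (1/3)·8
     = 38/9

38/9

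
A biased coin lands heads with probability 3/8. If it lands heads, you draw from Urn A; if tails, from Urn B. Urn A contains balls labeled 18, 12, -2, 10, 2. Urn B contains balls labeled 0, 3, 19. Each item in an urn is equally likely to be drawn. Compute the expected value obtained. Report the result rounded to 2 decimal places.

7.58

E[X | Urn A] = (18 + 12 − 2 + 10 + 2)/5 = 8
E[X | Urn B] = (0 + 3 + 19)/3 = 22/3
E[X] = (3/8)·8 + (5/8)·22/3 = 91/12 ≈ 7.58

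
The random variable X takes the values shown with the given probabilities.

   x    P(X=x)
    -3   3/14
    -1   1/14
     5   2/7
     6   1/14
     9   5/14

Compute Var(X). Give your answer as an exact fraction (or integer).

E[X] = (3/14)·(-3) + (1/14)·(-1) + (2/7)·5 + (1/14)·6 + (5/14)·9 = 61/14
E[X²] = (3/14)·9 + (1/14)·1 + (2/7)·25 + (1/14)·36 + (5/14)·81 = 569/14
Var(X) = 569/14 − (61/14)² = 4245/196

4245/196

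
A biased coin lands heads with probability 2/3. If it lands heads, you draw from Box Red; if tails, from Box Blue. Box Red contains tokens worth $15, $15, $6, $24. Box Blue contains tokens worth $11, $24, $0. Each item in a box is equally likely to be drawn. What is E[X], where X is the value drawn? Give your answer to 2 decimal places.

E[X | Box Red] = (15 + 15 + 6 + 24)/4 = 15
E[X | Box Blue] = (11 + 24 + 0)/3 = 35/3
E[X] = (2/3)·15 + (1/3)·35/3 = 125/9 ≈ 13.89

$13.89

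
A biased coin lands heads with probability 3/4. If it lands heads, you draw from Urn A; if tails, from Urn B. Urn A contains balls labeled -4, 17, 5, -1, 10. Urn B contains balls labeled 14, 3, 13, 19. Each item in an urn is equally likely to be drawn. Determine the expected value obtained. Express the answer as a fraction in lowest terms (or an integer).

569/80

E[X | Urn A] = (-4 + 17 + 5 − 1 + 10)/5 = 27/5
E[X | Urn B] = (14 + 3 + 13 + 19)/4 = 49/4
E[X] = (3/4)·27/5 + (1/4)·49/4 = 569/80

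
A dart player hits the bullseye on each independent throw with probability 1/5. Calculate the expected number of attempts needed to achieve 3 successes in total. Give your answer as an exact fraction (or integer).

By linearity (sum of 3 independent geometric waits), E[trials] = 3/p = 3/(1/5) = 15.

15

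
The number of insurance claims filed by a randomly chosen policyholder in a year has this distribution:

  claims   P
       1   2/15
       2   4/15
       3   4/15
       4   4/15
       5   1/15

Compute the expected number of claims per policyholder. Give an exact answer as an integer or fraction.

E[X] = (2/15)·1 + (4/15)·2 + (4/15)·3 + (4/15)·4 + (1/15)·5
     = 43/15

43/15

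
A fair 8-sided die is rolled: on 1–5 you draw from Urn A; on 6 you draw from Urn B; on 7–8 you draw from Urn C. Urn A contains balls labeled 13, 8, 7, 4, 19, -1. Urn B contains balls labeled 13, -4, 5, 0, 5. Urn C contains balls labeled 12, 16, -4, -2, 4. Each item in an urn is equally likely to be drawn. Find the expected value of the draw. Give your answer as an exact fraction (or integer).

419/60

E[X | Urn A] = (13 + 8 + 7 + 4 + 19 − 1)/6 = 25/3
E[X | Urn B] = (13 − 4 + 5 + 0 + 5)/5 = 19/5
E[X | Urn C] = (12 + 16 − 4 − 2 + 4)/5 = 26/5
E[X] = (5/8)·25/3 + (1/8)·19/5 + (1/4)·26/5 = 419/60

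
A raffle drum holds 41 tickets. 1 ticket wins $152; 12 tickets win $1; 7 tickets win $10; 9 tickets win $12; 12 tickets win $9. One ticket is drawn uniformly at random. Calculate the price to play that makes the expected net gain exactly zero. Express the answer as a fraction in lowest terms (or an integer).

E[payout] = (1/41)·152 + (12/41)·1 + (7/41)·10 + (9/41)·12 + (12/41)·9 = 450/41
Fair fee = E[payout] = 450/41

450/41 dollars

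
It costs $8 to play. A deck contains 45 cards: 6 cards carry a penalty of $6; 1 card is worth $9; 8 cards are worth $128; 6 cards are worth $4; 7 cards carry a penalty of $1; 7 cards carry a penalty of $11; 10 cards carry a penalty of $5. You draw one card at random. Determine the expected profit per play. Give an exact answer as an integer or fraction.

E[payout] = (6/45)·(-6) + (1/45)·9 + (8/45)·128 + (6/45)·4 + (7/45)·(-1) + (7/45)·(-11) + (10/45)·(-5) = 887/45
Expected profit = 887/45 − 8 = 527/45

527/45 dollars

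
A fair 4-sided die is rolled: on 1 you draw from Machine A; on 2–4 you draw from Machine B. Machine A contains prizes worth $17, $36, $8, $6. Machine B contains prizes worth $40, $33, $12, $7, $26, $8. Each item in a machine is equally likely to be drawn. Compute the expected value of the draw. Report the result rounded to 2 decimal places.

E[X | Machine A] = (17 + 36 + 8 + 6)/4 = 67/4
E[X | Machine B] = (40 + 33 + 12 + 7 + 26 + 8)/6 = 21
E[X] = (1/4)·67/4 + (3/4)·21 = 319/16 ≈ 19.94

$19.94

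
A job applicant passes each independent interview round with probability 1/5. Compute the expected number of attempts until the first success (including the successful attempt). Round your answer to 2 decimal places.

5.00

For a geometric distribution, E[trials] = 1/p = 1/(1/5) = 5.
≈ 5.00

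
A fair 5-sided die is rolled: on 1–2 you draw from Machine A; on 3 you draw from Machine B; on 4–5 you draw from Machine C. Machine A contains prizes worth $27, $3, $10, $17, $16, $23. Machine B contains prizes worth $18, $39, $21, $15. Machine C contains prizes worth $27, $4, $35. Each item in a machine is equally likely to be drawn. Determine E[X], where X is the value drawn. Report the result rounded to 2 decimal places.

$19.85

E[X | Machine A] = (27 + 3 + 10 + 17 + 16 + 23)/6 = 16
E[X | Machine B] = (18 + 39 + 21 + 15)/4 = 93/4
E[X | Machine C] = (27 + 4 + 35)/3 = 22
E[X] = (2/5)·16 + (1/5)·93/4 + (2/5)·22 = 397/20 ≈ 19.85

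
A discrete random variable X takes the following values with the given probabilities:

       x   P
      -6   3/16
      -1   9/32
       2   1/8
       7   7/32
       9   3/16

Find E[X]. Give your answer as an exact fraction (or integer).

E[X] = (3/16)·(-6) + (9/32)·(-1) + (1/8)·2 + (7/32)·7 + (3/16)·9
     = 33/16

33/16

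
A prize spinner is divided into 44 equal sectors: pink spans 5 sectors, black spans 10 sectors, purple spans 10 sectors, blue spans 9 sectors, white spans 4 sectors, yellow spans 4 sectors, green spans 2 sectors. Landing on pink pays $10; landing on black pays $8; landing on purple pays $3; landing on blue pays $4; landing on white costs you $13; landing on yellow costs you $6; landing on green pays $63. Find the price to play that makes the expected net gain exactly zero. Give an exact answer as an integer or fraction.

E[payout] = (5/44)·10 + (10/44)·8 + (10/44)·3 + (9/44)·4 + (4/44)·(-13) + (4/44)·(-6) + (2/44)·63 = 123/22
Fair fee = E[payout] = 123/22

123/22 dollars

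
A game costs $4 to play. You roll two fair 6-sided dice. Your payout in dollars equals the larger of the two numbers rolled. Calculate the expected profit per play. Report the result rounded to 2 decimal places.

$0.47

Distribution of the larger of the two numbers rolled: 1 w.p. 1/36, 2 w.p. 1/12, 3 w.p. 5/36, 4 w.p. 7/36, 5 w.p. 1/4, 6 w.p. 11/36
E[payout] = (1/36)·1 + (1/12)·2 + (5/36)·3 + (7/36)·4 + (1/4)·5 + (11/36)·6 = 161/36
Expected profit = 161/36 − 4 = 17/36 ≈ $0.47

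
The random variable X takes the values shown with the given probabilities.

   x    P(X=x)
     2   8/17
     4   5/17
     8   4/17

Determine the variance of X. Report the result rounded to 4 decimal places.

E[X] = (8/17)·2 + (5/17)·4 + (4/17)·8 = 4
E[X²] = (8/17)·4 + (5/17)·16 + (4/17)·64 = 368/17
Var(X) = 368/17 − (4)² = 96/17 ≈ 5.6471

5.6471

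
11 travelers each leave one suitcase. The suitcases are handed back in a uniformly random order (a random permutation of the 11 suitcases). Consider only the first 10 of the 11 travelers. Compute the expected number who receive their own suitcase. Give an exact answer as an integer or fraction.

10/11

Let Xᵢ = 1 if person i gets their own suitcase. For each i, P(Xᵢ=1) = 1/11.
By linearity of expectation, E[X₁+…+X_10] = 10·(1/11) = 10/11.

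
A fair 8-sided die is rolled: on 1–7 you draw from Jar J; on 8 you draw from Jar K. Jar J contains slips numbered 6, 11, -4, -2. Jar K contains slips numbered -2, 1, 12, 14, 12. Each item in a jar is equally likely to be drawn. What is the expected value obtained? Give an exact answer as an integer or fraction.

E[X | Jar J] = (6 + 11 − 4 − 2)/4 = 11/4
E[X | Jar K] = (-2 + 1 + 12 + 14 + 12)/5 = 37/5
E[X] = (7/8)·11/4 + (1/8)·37/5 = 533/160

533/160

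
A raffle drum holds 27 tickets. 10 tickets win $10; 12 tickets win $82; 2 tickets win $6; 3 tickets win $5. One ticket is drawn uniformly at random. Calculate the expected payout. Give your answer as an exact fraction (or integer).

1111/27 dollars

E[payout] = (10/27)·10 + (12/27)·82 + (2/27)·6 + (3/27)·5 = 1111/27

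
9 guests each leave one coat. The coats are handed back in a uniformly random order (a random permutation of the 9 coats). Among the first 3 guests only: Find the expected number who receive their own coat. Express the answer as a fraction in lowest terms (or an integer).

1/3

Let Xᵢ = 1 if person i gets their own coat. For each i, P(Xᵢ=1) = 1/9.
By linearity of expectation, E[X₁+…+X_3] = 3·(1/9) = 1/3.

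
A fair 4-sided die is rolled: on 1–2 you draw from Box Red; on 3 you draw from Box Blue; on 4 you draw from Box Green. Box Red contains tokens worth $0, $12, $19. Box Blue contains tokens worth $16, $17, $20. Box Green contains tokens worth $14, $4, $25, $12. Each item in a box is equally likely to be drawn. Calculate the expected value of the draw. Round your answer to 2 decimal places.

E[X | Box Red] = (0 + 12 + 19)/3 = 31/3
E[X | Box Blue] = (16 + 17 + 20)/3 = 53/3
E[X | Box Green] = (14 + 4 + 25 + 12)/4 = 55/4
E[X] = (1/2)·31/3 + (1/4)·53/3 + (1/4)·55/4 = 625/48 ≈ 13.02

$13.02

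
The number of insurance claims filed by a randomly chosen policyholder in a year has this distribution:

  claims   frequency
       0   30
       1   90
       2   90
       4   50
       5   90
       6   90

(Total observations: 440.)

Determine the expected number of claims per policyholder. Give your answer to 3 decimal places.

Total = 440, so P(claims=0) = 30/440, etc.
E[X] = (3/44)·0 + (9/44)·1 + (9/44)·2 + (5/44)·4 + (9/44)·5 + (9/44)·6
     = 73/22 ≈ 3.318

3.318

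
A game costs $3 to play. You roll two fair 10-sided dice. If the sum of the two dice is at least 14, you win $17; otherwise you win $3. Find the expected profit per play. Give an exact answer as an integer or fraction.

E[payout] = (18/25)·3 + (7/25)·17 = 173/25
Expected profit = 173/25 − 3 = 98/25

98/25 dollars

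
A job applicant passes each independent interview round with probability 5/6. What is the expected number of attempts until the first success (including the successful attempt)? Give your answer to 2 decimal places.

For a geometric distribution, E[trials] = 1/p = 1/(5/6) = 6/5.
≈ 1.20

1.20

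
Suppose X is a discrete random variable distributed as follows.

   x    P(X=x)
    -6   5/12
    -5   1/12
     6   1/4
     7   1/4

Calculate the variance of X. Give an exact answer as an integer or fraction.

344/9

E[X] = (5/12)·(-6) + (1/12)·(-5) + (1/4)·6 + (1/4)·7 = 1/3
E[X²] = (5/12)·36 + (1/12)·25 + (1/4)·36 + (1/4)·49 = 115/3
Var(X) = 115/3 − (1/3)² = 344/9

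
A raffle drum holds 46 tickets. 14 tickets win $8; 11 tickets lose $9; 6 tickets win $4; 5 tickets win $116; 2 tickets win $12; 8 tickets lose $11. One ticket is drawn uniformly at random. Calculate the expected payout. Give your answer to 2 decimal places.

E[payout] = (14/46)·8 + (11/46)·(-9) + (6/46)·4 + (5/46)·116 + (2/46)·12 + (8/46)·(-11) = 553/46
≈ $12.02

$12.02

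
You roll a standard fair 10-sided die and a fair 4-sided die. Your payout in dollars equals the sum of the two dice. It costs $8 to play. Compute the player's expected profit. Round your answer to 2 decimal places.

Distribution of the sum of the two dice: 2 w.p. 1/40, 3 w.p. 1/20, 4 w.p. 3/40, 5 w.p. 1/10, 6 w.p. 1/10, 7 w.p. 1/10, …
E[payout] = (1/40)·2 + (1/20)·3 + (3/40)·4 + (1/10)·5 + (1/10)·6 + (1/10)·7 + (1/10)·8 + (1/10)·9 + (1/10)·10 + (1/10)·11 + (3/40)·12 + (1/20)·13 + (1/40)·14 = 8
Expected profit = 8 − 8 = 0 ≈ $0.00

$0.00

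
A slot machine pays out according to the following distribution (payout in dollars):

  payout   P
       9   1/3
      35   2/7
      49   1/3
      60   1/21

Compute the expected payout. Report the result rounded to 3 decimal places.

$32.190

E[X] = (1/3)·9 + (2/7)·35 + (1/3)·49 + (1/21)·60
     = 676/21 ≈ 32.190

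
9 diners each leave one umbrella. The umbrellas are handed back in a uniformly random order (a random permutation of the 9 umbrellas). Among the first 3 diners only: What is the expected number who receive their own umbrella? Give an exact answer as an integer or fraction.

Let Xᵢ = 1 if person i gets their own umbrella. For each i, P(Xᵢ=1) = 1/9.
By linearity of expectation, E[X₁+…+X_3] = 3·(1/9) = 1/3.

1/3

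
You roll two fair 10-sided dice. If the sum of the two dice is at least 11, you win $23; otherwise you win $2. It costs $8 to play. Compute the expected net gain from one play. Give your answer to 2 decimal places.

$5.55

E[payout] = (9/20)·2 + (11/20)·23 = 271/20
Expected profit = 271/20 − 8 = 111/20 ≈ $5.55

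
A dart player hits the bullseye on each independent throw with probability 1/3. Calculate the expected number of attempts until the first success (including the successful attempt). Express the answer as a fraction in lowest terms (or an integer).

For a geometric distribution, E[trials] = 1/p = 1/(1/3) = 3.

3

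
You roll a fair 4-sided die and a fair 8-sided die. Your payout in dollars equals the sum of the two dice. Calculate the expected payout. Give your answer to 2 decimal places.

Distribution of the sum of the two dice: 2 w.p. 1/32, 3 w.p. 1/16, 4 w.p. 3/32, 5 w.p. 1/8, 6 w.p. 1/8, 7 w.p. 1/8, …
E[payout] = (1/32)·2 + (1/16)·3 + (3/32)·4 + (1/8)·5 + (1/8)·6 + (1/8)·7 + (1/8)·8 + (1/8)·9 + (3/32)·10 + (1/16)·11 + (1/32)·12 = 7
≈ $7.00

$7.00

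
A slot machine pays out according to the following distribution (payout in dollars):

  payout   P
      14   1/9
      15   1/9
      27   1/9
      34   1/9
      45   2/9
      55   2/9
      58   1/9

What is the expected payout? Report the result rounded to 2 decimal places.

E[X] = (1/9)·14 + (1/9)·15 + (1/9)·27 + (1/9)·34 + (2/9)·45 + (2/9)·55 + (1/9)·58
     = 116/3 ≈ 38.67

$38.67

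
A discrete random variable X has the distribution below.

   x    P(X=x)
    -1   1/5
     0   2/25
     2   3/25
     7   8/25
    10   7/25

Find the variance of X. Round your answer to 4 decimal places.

18.5536

E[X] = (1/5)·(-1) + (2/25)·0 + (3/25)·2 + (8/25)·7 + (7/25)·10 = 127/25
E[X²] = (1/5)·1 + (2/25)·0 + (3/25)·4 + (8/25)·49 + (7/25)·100 = 1109/25
Var(X) = 1109/25 − (127/25)² = 11596/625 ≈ 18.5536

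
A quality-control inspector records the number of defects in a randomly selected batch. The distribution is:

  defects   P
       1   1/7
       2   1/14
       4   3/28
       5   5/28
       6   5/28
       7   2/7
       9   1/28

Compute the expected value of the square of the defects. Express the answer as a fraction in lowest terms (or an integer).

419/14

E[X²] = (1/7)·1 + (1/14)·4 + (3/28)·16 + (5/28)·25 + (5/28)·36 + (2/7)·49 + (1/28)·81
     = 419/14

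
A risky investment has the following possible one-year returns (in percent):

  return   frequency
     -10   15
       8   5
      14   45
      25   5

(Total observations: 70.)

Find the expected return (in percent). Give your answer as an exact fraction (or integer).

Total = 70, so P(return=-10) = 15/70, etc.
E[X] = (3/14)·(-10) + (1/14)·8 + (9/14)·14 + (1/14)·25
     = 129/14

129/14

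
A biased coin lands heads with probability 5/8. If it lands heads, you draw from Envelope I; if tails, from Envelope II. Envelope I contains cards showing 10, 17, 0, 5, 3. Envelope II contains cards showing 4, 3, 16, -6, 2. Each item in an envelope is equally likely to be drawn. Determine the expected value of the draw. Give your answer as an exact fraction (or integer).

29/5

E[X | Envelope I] = (10 + 17 + 0 + 5 + 3)/5 = 7
E[X | Envelope II] = (4 + 3 + 16 − 6 + 2)/5 = 19/5
E[X] = (5/8)·7 + (3/8)·19/5 = 29/5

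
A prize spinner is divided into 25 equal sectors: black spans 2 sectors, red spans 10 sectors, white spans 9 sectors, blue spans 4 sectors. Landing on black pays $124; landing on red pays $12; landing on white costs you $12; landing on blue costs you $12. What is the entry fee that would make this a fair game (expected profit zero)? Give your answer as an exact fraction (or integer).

E[payout] = (2/25)·124 + (10/25)·12 + (9/25)·(-12) + (4/25)·(-12) = 212/25
Fair fee = E[payout] = 212/25

212/25 dollars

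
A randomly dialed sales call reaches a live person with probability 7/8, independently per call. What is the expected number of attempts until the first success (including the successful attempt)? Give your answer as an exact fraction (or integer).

8/7

For a geometric distribution, E[trials] = 1/p = 1/(7/8) = 8/7.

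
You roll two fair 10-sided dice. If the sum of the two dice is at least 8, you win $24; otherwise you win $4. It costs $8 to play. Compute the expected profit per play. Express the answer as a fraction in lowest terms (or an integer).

E[payout] = (21/100)·4 + (79/100)·24 = 99/5
Expected profit = 99/5 − 8 = 59/5

59/5 dollars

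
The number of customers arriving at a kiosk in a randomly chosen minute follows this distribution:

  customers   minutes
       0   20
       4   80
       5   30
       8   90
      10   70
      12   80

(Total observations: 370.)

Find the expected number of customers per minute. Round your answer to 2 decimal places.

Total = 370, so P(customers=0) = 20/370, etc.
E[X] = (2/37)·0 + (8/37)·4 + (3/37)·5 + (9/37)·8 + (7/37)·10 + (8/37)·12
     = 285/37 ≈ 7.70

7.70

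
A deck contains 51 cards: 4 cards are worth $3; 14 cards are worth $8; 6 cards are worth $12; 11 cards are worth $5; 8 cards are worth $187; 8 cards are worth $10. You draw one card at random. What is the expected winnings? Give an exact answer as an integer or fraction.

E[payout] = (4/51)·3 + (14/51)·8 + (6/51)·12 + (11/51)·5 + (8/51)·187 + (8/51)·10 = 609/17

609/17 dollars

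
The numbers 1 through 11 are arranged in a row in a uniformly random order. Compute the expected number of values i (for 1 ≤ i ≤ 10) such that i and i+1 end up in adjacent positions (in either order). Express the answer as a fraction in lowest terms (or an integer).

20/11

For each i ∈ {1,…,10}, let Xᵢ = 1 if i and i+1 are adjacent. P(Xᵢ=1) = 2·(11−1)!/11! = 2/11.
By linearity, E[ΣXᵢ] = (10)·(2/11) = 20/11.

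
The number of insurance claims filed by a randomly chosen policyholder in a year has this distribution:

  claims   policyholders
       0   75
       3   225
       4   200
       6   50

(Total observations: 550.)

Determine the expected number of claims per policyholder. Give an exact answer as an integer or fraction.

71/22

Total = 550, so P(claims=0) = 75/550, etc.
E[X] = (3/22)·0 + (9/22)·3 + (4/11)·4 + (1/11)·6
     = 71/22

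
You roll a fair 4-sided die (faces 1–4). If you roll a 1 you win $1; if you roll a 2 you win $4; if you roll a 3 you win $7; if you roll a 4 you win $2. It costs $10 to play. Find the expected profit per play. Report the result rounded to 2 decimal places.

E[payout] = (1/4)·1 + (1/4)·2 + (1/4)·4 + (1/4)·7 = 7/2
Expected profit = 7/2 − 10 = -13/2 ≈ -$6.50

-$6.50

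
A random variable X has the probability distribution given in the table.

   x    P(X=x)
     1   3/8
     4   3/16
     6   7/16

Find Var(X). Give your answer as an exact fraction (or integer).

E[X] = (3/8)·1 + (3/16)·4 + (7/16)·6 = 15/4
E[X²] = (3/8)·1 + (3/16)·16 + (7/16)·36 = 153/8
Var(X) = 153/8 − (15/4)² = 81/16

81/16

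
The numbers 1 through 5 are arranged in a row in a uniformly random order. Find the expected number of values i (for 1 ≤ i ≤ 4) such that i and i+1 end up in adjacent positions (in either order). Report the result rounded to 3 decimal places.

For each i ∈ {1,…,4}, let Xᵢ = 1 if i and i+1 are adjacent. P(Xᵢ=1) = 2·(5−1)!/5! = 2/5.
By linearity, E[ΣXᵢ] = (4)·(2/5) = 8/5.
≈ 1.600

1.600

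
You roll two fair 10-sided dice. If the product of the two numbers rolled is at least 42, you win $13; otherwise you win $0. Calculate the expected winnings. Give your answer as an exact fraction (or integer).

91/25 dollars

E[payout] = (18/25)·0 + (7/25)·13 = 91/25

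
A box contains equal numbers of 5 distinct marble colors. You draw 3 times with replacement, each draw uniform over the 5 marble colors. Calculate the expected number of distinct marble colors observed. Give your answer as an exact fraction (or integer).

61/25

Let Xⱼ=1 if type j appears at least once. P(Xⱼ=1) = 1 − ((5−1)/5)^3 = 61/125.
E[#distinct] = 5·61/125 = 61/25.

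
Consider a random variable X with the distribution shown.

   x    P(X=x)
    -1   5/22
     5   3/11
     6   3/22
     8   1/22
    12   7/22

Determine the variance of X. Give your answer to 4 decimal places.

E[X] = (5/22)·(-1) + (3/11)·5 + (3/22)·6 + (1/22)·8 + (7/22)·12 = 135/22
E[X²] = (5/22)·1 + (3/11)·25 + (3/22)·36 + (1/22)·64 + (7/22)·144 = 1335/22
Var(X) = 1335/22 − (135/22)² = 11145/484 ≈ 23.0269

23.0269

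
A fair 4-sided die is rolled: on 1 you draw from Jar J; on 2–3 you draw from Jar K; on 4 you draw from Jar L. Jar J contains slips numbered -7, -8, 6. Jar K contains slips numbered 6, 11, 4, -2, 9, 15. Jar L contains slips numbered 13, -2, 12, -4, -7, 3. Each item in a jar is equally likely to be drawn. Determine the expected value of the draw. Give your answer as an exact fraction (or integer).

E[X | Jar J] = (-7 − 8 + 6)/3 = -3
E[X | Jar K] = (6 + 11 + 4 − 2 + 9 + 15)/6 = 43/6
E[X | Jar L] = (13 − 2 + 12 − 4 − 7 + 3)/6 = 5/2
E[X] = (1/4)·(-3) + (1/2)·43/6 + (1/4)·5/2 = 83/24

83/24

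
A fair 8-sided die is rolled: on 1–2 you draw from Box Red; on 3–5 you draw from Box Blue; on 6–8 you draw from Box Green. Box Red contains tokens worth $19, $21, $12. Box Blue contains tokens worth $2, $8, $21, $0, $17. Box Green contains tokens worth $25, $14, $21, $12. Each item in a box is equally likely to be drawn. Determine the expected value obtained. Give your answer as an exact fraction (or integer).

E[X | Box Red] = (19 + 21 + 12)/3 = 52/3
E[X | Box Blue] = (2 + 8 + 21 + 0 + 17)/5 = 48/5
E[X | Box Green] = (25 + 14 + 21 + 12)/4 = 18
E[X] = (1/4)·52/3 + (3/8)·48/5 + (3/8)·18 = 881/60

881/60 dollars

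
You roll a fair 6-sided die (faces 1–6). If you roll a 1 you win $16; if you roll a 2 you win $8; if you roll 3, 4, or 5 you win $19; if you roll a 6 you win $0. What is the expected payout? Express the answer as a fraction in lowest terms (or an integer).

27/2 dollars

E[payout] = (1/6)·0 + (1/6)·8 + (1/6)·16 + (1/2)·19 = 27/2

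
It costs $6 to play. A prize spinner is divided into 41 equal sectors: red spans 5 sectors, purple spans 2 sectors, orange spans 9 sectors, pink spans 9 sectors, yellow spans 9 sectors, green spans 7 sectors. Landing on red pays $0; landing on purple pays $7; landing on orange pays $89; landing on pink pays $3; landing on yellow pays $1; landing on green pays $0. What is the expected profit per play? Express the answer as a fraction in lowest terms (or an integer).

E[payout] = (5/41)·0 + (2/41)·7 + (9/41)·89 + (9/41)·3 + (9/41)·1 + (7/41)·0 = 851/41
Expected profit = 851/41 − 6 = 605/41

605/41 dollars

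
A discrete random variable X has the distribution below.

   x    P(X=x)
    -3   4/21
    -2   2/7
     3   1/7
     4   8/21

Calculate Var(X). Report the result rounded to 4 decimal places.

E[X] = (4/21)·(-3) + (2/7)·(-2) + (1/7)·3 + (8/21)·4 = 17/21
E[X²] = (4/21)·9 + (2/7)·4 + (1/7)·9 + (8/21)·16 = 215/21
Var(X) = 215/21 − (17/21)² = 4226/441 ≈ 9.5828

9.5828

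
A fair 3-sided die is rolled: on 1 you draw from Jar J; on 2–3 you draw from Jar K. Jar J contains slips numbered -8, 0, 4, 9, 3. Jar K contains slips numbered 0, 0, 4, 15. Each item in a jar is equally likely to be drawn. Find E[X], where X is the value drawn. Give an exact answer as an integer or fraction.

E[X | Jar J] = (-8 + 0 + 4 + 9 + 3)/5 = 8/5
E[X | Jar K] = (0 + 0 + 4 + 15)/4 = 19/4
E[X] = (1/3)·8/5 + (2/3)·19/4 = 37/10

37/10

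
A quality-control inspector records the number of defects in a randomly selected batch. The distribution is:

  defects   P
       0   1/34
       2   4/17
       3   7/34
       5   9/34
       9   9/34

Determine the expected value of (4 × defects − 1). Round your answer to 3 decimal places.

18.176

E[4x-1] = (1/34)·(-1) + (4/17)·7 + (7/34)·11 + (9/34)·19 + (9/34)·35
     = 309/17 ≈ 18.176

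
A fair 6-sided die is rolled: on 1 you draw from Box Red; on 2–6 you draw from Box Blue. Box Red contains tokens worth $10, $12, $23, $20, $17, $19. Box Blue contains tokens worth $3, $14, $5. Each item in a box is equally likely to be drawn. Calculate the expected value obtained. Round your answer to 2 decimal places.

$8.92

E[X | Box Red] = (10 + 12 + 23 + 20 + 17 + 19)/6 = 101/6
E[X | Box Blue] = (3 + 14 + 5)/3 = 22/3
E[X] = (1/6)·101/6 + (5/6)·22/3 = 107/12 ≈ 8.92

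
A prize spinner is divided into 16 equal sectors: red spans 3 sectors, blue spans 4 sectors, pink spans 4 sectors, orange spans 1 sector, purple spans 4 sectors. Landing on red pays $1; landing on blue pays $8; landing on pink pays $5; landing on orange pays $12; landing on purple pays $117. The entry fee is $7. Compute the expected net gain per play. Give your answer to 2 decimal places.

$26.44

E[payout] = (3/16)·1 + (4/16)·8 + (4/16)·5 + (1/16)·12 + (4/16)·117 = 535/16
Expected profit = 535/16 − 7 = 423/16 ≈ $26.44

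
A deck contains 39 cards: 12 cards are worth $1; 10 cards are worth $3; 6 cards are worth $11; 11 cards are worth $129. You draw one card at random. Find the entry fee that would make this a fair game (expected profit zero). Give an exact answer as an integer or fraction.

E[payout] = (12/39)·1 + (10/39)·3 + (6/39)·11 + (11/39)·129 = 509/13
Fair fee = E[payout] = 509/13

509/13 dollars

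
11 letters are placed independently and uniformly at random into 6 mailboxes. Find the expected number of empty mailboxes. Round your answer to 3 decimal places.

Let Xⱼ=1 if mailbox j is empty. P(Xⱼ=1) = ((6-1)/6)^11 = 48828125/362797056.
By linearity, E[#empty] = 6·48828125/362797056 = 48828125/60466176.
≈ 0.808

0.808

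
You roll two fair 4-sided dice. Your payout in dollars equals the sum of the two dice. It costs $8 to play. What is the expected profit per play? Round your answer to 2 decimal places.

-$3.00

Distribution of the sum of the two dice: 2 w.p. 1/16, 3 w.p. 1/8, 4 w.p. 3/16, 5 w.p. 1/4, 6 w.p. 3/16, 7 w.p. 1/8, …
E[payout] = (1/16)·2 + (1/8)·3 + (3/16)·4 + (1/4)·5 + (3/16)·6 + (1/8)·7 + (1/16)·8 = 5
Expected profit = 5 − 8 = -3 ≈ -$3.00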